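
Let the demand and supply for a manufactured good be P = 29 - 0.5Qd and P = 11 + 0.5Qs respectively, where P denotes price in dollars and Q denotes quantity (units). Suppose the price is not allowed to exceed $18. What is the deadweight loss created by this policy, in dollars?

Rearranging demand gives Qd = 58 - 2P; rearranging supply gives Qs = 2P - 22. Without the control the market clears where 58 - 2P = 2P - 22, i.e. P* = 20 and Q* = 18.
Because the ceiling (18) lies below the market-clearing price, it is binding.
At P = 18: Qd = 58 - 2·18 = 22 and Qs = 2·18 - 22 = 14.
Quantity traded falls to 14. At Q = 14 the demand price is (58 - 14)/2 = 22 and the supply price is (22 + 14)/2 = 18.
Deadweight loss = ½ · (22 - 18) · (18 - 14) = ½ · 4 · 4 = 8.

8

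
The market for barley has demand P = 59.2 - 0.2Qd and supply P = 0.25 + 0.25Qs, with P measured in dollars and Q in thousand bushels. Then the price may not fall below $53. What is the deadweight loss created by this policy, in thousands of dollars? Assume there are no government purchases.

2250

Rearranging demand gives Qd = 296 - 5P; rearranging supply gives Qs = 4P - 1. Without the control the market clears where 296 - 5P = 4P - 1, i.e. P* = 33 and Q* = 131.
The floor of 53 is above the equilibrium price 33, so it binds.
At P = 53: Qd = 296 - 5·53 = 31 and Qs = 4·53 - 1 = 211.
Quantity traded falls to 31. At Q = 31 the demand price is (296 - 31)/5 = 53 and the supply price is (1 + 31)/4 = 8.
Deadweight loss = ½ · (53 - 8) · (131 - 31) = ½ · 45 · 100 = 2250.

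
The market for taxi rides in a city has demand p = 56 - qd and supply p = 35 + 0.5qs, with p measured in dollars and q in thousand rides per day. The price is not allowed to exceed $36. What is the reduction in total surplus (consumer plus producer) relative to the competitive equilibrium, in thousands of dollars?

108

Rearranging demand gives qd = 56 - p; rearranging supply gives qs = 2p - 70. Without the control the market clears where 56 - p = 2p - 70, i.e. p* = 42 and q* = 14.
Since 36 < 42, the ceiling is binding.
At p = 36: qd = 56 - 36 = 20 and qs = 2·36 - 70 = 2.
Quantity traded falls to 2. At q = 2 the demand price is 56 - 2 = 54 and the supply price is (70 + 2)/2 = 36.
Deadweight loss = ½ · (54 - 36) · (14 - 2) = ½ · 18 · 12 = 108.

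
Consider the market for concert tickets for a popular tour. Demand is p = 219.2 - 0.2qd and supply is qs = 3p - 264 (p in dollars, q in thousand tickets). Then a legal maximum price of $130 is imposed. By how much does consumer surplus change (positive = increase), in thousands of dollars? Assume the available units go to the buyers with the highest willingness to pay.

Rearranging demand gives qd = 1096 - 5p. Without the control the market clears where 1096 - 5p = 3p - 264, i.e. p* = 170 and q* = 246.
The ceiling of 130 is below the equilibrium price 170, so it binds.
At p = 130: qd = 1096 - 5·130 = 446 and qs = 3·130 - 264 = 126.
Consumer surplus without the control is ½ · (219.2 - 170) · 246 = 6051.6.
With the ceiling, 126 units are sold at 130 (assume they go to the highest-value buyers). The demand price at q = 126 is 194, so CS = ½ · [(219.2 - 130) + (194 - 130)] · 126 = 9651.6.
Change in consumer surplus = 9651.6 - 6051.6 = 3600.

3600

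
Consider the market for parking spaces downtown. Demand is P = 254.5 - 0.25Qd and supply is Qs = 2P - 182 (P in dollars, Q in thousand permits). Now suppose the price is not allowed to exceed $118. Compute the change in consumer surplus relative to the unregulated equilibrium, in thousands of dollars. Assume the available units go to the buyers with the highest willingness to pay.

Rearranging demand gives Qd = 1018 - 4P. Equilibrium: 1018 - 4P = 2P - 182, so 1200 = 6P and P* = 200, Q* = 218.
The ceiling of 118 is below the equilibrium price 200, so it binds.
At P = 118: Qd = 1018 - 4·118 = 546 and Qs = 2·118 - 182 = 54.
Consumer surplus without the control is ½ · (254.5 - 200) · 218 = 5940.5.
With the ceiling, 54 units are sold at 118 (assume they go to the highest-value buyers). The demand price at Q = 54 is 241, so CS = ½ · [(254.5 - 118) + (241 - 118)] · 54 = 7006.5.
Change in consumer surplus = 7006.5 - 5940.5 = 1066.

1066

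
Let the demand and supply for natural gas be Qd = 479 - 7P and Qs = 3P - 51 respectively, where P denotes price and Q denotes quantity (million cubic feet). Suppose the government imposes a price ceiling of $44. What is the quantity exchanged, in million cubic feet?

Equilibrium: 479 - 7P = 3P - 51, so 530 = 10P and P* = 53, Q* = 108.
The ceiling of 44 is below the equilibrium price 53, so it binds.
At P = 44: Qd = 479 - 7·44 = 171 and Qs = 3·44 - 51 = 81.
The quantity actually transacted is the short side, supply: 81.

81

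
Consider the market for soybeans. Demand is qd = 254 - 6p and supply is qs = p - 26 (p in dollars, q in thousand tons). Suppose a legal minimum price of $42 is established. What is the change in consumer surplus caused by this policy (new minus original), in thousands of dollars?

-16

Without the control the market clears where 254 - 6p = p - 26, i.e. p* = 40 and q* = 14.
Since 42 > 40, the floor is binding.
At p = 42: qd = 254 - 6·42 = 2 and qs = 42 - 26 = 16.
Consumer surplus without the control is ½ · (127/3 - 40) · 14 = 49/3.
With the floor, consumers buy 2 units at 42, so CS = ½ · (127/3 - 42) · 2 = 1/3.
Change in consumer surplus = 1/3 - 49/3 = -16.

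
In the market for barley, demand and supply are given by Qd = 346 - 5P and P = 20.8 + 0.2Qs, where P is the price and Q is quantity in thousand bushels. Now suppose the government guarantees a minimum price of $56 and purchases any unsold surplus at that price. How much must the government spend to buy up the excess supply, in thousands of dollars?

6160

Rearranging supply gives Qs = 5P - 104. In a free market, 346 - 5P = 5P - 104 gives the equilibrium P* = 45, Q* = 121.
The floor of 56 is above the equilibrium price 45, so it binds.
At P = 56: Qd = 346 - 5·56 = 66 and Qs = 5·56 - 104 = 176.
Surplus = Qs - Qd = 110.
Government expenditure = surplus × support price = 110 × 56 = 6160.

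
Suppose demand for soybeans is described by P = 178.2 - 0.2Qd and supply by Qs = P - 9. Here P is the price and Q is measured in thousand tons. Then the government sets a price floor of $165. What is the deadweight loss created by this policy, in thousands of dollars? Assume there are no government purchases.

3375

Rearranging demand gives Qd = 891 - 5P. In a free market, 891 - 5P = P - 9 gives the equilibrium P* = 150, Q* = 141.
Because the floor (165) lies above the market-clearing price, it is binding.
At P = 165: Qd = 891 - 5·165 = 66 and Qs = 165 - 9 = 156.
Quantity traded falls to 66. At Q = 66 the demand price is (891 - 66)/5 = 165 and the supply price is 9 + 66 = 75.
Deadweight loss = ½ · (165 - 75) · (141 - 66) = ½ · 90 · 75 = 3375.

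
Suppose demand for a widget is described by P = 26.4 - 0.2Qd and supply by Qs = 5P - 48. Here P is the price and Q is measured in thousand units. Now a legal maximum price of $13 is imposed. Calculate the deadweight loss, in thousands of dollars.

Rearranging demand gives Qd = 132 - 5P. Setting quantity demanded equal to quantity supplied, 132 - 5P = 5P - 48, gives P* = 18 and Q* = 42.
Since 13 < 18, the ceiling is binding.
At P = 13: Qd = 132 - 5·13 = 67 and Qs = 5·13 - 48 = 17.
Quantity traded falls to 17. At Q = 17 the demand price is (132 - 17)/5 = 23 and the supply price is (48 + 17)/5 = 13.
Deadweight loss = ½ · (23 - 13) · (42 - 17) = ½ · 10 · 25 = 125.

125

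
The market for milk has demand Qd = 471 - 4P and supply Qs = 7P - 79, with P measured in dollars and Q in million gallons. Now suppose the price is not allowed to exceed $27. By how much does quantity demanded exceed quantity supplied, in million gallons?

Without the control the market clears where 471 - 4P = 7P - 79, i.e. P* = 50 and Q* = 271.
The ceiling of 27 is below the equilibrium price 50, so it binds.
At P = 27: Qd = 471 - 4·27 = 363 and Qs = 7·27 - 79 = 110.
Shortage = Qd - Qs = 363 - 110 = 253.

253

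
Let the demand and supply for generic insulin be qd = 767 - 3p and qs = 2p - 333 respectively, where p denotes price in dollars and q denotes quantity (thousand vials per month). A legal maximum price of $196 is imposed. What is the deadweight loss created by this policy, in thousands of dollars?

Setting quantity demanded equal to quantity supplied, 767 - 3p = 2p - 333, gives p* = 220 and q* = 107.
Because the ceiling (196) lies below the market-clearing price, it is binding.
At p = 196: qd = 767 - 3·196 = 179 and qs = 2·196 - 333 = 59.
Quantity traded falls to 59. At q = 59 the demand price is (767 - 59)/3 = 236 and the supply price is (333 + 59)/2 = 196.
Deadweight loss = ½ · (236 - 196) · (107 - 59) = ½ · 40 · 48 = 960.

960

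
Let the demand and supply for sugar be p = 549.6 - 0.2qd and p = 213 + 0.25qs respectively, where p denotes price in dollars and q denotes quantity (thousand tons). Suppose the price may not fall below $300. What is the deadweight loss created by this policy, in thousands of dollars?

0

Rearranging demand gives qd = 2748 - 5p; rearranging supply gives qs = 4p - 852. Setting quantity demanded equal to quantity supplied, 2748 - 5p = 4p - 852, gives p* = 400 and q* = 748.
Since 300 is below p* = 400, the floor does not bind and the free-market outcome prevails.
Since the control does not bind, no trades are prevented and deadweight loss is zero.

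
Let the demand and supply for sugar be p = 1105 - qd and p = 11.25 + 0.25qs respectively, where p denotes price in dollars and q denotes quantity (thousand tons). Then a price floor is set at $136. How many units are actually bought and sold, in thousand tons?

Rearranging demand gives qd = 1105 - p; rearranging supply gives qs = 4p - 45. In a free market, 1105 - p = 4p - 45 gives the equilibrium p* = 230, q* = 875.
The floor of 136 is below the equilibrium price 230, so it is not binding; the market clears at p* = 230, q* = 875.

875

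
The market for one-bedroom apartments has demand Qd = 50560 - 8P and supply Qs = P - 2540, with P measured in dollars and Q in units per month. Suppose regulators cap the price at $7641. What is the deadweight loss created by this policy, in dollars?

0

Without the control the market clears where 50560 - 8P = P - 2540, i.e. P* = 5900 and Q* = 3360.
The ceiling of 7641 is above the equilibrium price 5900, so it is not binding; the market clears at P* = 5900, Q* = 3360.
Since the control does not bind, no trades are prevented and deadweight loss is zero.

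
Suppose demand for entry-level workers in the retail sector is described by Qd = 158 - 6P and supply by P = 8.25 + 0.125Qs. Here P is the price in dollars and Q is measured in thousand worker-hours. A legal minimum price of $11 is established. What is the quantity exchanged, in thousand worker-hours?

Rearranging supply gives Qs = 8P - 66. Equilibrium: 158 - 6P = 8P - 66, so 224 = 14P and P* = 16, Q* = 62.
Since 11 is below P* = 16, the floor does not bind and the free-market outcome prevails.

62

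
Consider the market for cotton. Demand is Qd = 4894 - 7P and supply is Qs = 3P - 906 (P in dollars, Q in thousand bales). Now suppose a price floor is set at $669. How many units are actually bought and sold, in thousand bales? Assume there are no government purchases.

In a free market, 4894 - 7P = 3P - 906 gives the equilibrium P* = 580, Q* = 834.
Because the floor (669) lies above the market-clearing price, it is binding.
At P = 669: Qd = 4894 - 7·669 = 211 and Qs = 3·669 - 906 = 1101.
The quantity actually transacted is the short side, demand: 211.

211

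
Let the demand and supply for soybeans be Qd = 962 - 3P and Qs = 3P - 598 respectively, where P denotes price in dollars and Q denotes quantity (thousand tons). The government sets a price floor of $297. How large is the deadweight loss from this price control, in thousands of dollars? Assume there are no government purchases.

4107

Setting quantity demanded equal to quantity supplied, 962 - 3P = 3P - 598, gives P* = 260 and Q* = 182.
The floor of 297 is above the equilibrium price 260, so it binds.
At P = 297: Qd = 962 - 3·297 = 71 and Qs = 3·297 - 598 = 293.
Quantity traded falls to 71. At Q = 71 the demand price is (962 - 71)/3 = 297 and the supply price is (598 + 71)/3 = 223.
Deadweight loss = ½ · (297 - 223) · (182 - 71) = ½ · 74 · 111 = 4107.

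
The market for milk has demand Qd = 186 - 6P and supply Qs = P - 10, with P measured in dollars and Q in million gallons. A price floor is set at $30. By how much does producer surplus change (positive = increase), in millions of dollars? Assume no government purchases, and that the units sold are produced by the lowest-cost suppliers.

-60

Setting quantity demanded equal to quantity supplied, 186 - 6P = P - 10, gives P* = 28 and Q* = 18.
Since 30 > 28, the floor is binding.
At P = 30: Qd = 186 - 6·30 = 6 and Qs = 30 - 10 = 20.
Producer surplus without the control is ½ · (28 - 10) · 18 = 162.
With the floor, 6 units are sold at 30. The supply price at Q = 6 is 16, so PS = ½ · [(30 - 10) + (30 - 16)] · 6 = 102.
Change in producer surplus = 102 - 162 = -60.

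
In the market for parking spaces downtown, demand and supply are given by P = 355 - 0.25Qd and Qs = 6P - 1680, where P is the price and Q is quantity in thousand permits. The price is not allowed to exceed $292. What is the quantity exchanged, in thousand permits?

Rearranging demand gives Qd = 1420 - 4P. Without the control the market clears where 1420 - 4P = 6P - 1680, i.e. P* = 310 and Q* = 180.
The ceiling of 292 is below the equilibrium price 310, so it binds.
At P = 292: Qd = 1420 - 4·292 = 252 and Qs = 6·292 - 1680 = 72.
The quantity actually transacted is the short side, supply: 72.

72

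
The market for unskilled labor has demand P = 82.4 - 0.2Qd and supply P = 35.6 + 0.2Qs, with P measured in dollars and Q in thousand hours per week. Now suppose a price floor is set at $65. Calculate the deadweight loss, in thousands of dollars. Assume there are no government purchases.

Rearranging demand gives Qd = 412 - 5P; rearranging supply gives Qs = 5P - 178. In a free market, 412 - 5P = 5P - 178 gives the equilibrium P* = 59, Q* = 117.
Since 65 > 59, the floor is binding.
At P = 65: Qd = 412 - 5·65 = 87 and Qs = 5·65 - 178 = 147.
Quantity traded falls to 87. At Q = 87 the demand price is (412 - 87)/5 = 65 and the supply price is (178 + 87)/5 = 53.
Deadweight loss = ½ · (65 - 53) · (117 - 87) = ½ · 12 · 30 = 180.

180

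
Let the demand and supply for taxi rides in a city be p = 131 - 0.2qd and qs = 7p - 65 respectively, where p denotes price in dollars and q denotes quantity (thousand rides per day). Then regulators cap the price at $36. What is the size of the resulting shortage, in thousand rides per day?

Rearranging demand gives qd = 655 - 5p. Without the control the market clears where 655 - 5p = 7p - 65, i.e. p* = 60 and q* = 355.
The ceiling of 36 is below the equilibrium price 60, so it binds.
At p = 36: qd = 655 - 5·36 = 475 and qs = 7·36 - 65 = 187.
Shortage = qd - qs = 475 - 187 = 288.

288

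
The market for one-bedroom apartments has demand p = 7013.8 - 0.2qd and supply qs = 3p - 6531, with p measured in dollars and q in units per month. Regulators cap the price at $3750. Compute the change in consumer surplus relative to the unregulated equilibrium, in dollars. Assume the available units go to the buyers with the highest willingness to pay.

Rearranging demand gives qd = 35069 - 5p. Without the control the market clears where 35069 - 5p = 3p - 6531, i.e. p* = 5200 and q* = 9069.
The ceiling of 3750 is below the equilibrium price 5200, so it binds.
At p = 3750: qd = 35069 - 5·3750 = 16319 and qs = 3·3750 - 6531 = 4719.
Consumer surplus without the control is ½ · (7013.8 - 5200) · 9069 = 8224676.1.
With the ceiling, 4719 units are sold at 3750 (assume they go to the highest-value buyers). The demand price at q = 4719 is 6070, so CS = ½ · [(7013.8 - 3750) + (6070 - 3750)] · 4719 = 13174976.1.
Change in consumer surplus = 13174976.1 - 8224676.1 = 4950300.

4950300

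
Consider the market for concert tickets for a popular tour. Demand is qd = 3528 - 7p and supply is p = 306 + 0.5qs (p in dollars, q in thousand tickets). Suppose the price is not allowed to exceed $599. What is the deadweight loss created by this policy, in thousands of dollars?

0

Rearranging supply gives qs = 2p - 612. Without the control the market clears where 3528 - 7p = 2p - 612, i.e. p* = 460 and q* = 308.
Since 599 is above p* = 460, the ceiling does not bind and the free-market outcome prevails.
Since the control does not bind, no trades are prevented and deadweight loss is zero.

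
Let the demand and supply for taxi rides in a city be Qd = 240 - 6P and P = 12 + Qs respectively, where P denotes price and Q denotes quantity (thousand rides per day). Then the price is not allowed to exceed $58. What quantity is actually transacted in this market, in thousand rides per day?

24

Rearranging supply gives Qs = P - 12. Without the control the market clears where 240 - 6P = P - 12, i.e. P* = 36 and Q* = 24.
The ceiling of 58 is above the equilibrium price 36, so it is not binding; the market clears at P* = 36, Q* = 24.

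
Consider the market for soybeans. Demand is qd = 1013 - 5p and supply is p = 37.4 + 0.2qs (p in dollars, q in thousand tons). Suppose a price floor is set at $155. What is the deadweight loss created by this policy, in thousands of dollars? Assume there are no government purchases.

Rearranging supply gives qs = 5p - 187. Without the control the market clears where 1013 - 5p = 5p - 187, i.e. p* = 120 and q* = 413.
The floor of 155 is above the equilibrium price 120, so it binds.
At p = 155: qd = 1013 - 5·155 = 238 and qs = 5·155 - 187 = 588.
Quantity traded falls to 238. At q = 238 the demand price is (1013 - 238)/5 = 155 and the supply price is (187 + 238)/5 = 85.
Deadweight loss = ½ · (155 - 85) · (413 - 238) = ½ · 70 · 175 = 6125.

6125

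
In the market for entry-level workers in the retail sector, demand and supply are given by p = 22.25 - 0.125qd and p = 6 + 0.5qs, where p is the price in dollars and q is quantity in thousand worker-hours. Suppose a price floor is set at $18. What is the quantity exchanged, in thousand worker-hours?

Rearranging demand gives qd = 178 - 8p; rearranging supply gives qs = 2p - 12. Without the control the market clears where 178 - 8p = 2p - 12, i.e. p* = 19 and q* = 26.
Since 18 is below p* = 19, the floor does not bind and the free-market outcome prevails.

26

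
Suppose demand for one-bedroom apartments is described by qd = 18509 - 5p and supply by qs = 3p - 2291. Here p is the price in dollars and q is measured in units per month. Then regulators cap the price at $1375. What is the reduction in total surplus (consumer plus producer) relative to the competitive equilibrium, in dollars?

3601500

Equilibrium: 18509 - 5p = 3p - 2291, so 20800 = 8p and p* = 2600, q* = 5509.
Since 1375 < 2600, the ceiling is binding.
At p = 1375: qd = 18509 - 5·1375 = 11634 and qs = 3·1375 - 2291 = 1834.
Quantity traded falls to 1834. At q = 1834 the demand price is (18509 - 1834)/5 = 3335 and the supply price is (2291 + 1834)/3 = 1375.
Deadweight loss = ½ · (3335 - 1375) · (5509 - 1834) = ½ · 1960 · 3675 = 3601500.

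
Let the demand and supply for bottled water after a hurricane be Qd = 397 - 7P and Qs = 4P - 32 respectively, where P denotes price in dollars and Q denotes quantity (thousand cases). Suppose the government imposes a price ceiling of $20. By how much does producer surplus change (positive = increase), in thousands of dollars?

-1634

In a free market, 397 - 7P = 4P - 32 gives the equilibrium P* = 39, Q* = 124.
Because the ceiling (20) lies below the market-clearing price, it is binding.
At P = 20: Qd = 397 - 7·20 = 257 and Qs = 4·20 - 32 = 48.
Producer surplus without the control is ½ · (39 - 8) · 124 = 1922.
With the ceiling, producers sell 48 units at 20, so PS = ½ · (20 - 8) · 48 = 288.
Change in producer surplus = 288 - 1922 = -1634.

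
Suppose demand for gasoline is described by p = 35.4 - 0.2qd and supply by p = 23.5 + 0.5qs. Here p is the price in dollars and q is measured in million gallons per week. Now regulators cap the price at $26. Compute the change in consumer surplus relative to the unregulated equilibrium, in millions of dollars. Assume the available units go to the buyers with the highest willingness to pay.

Rearranging demand gives qd = 177 - 5p; rearranging supply gives qs = 2p - 47. Setting quantity demanded equal to quantity supplied, 177 - 5p = 2p - 47, gives p* = 32 and q* = 17.
Because the ceiling (26) lies below the market-clearing price, it is binding.
At p = 26: qd = 177 - 5·26 = 47 and qs = 2·26 - 47 = 5.
Consumer surplus without the control is ½ · (35.4 - 32) · 17 = 28.9.
With the ceiling, 5 units are sold at 26 (assume they go to the highest-value buyers). The demand price at q = 5 is 34.4, so CS = ½ · [(35.4 - 26) + (34.4 - 26)] · 5 = 44.5.
Change in consumer surplus = 44.5 - 28.9 = 15.6.

15.6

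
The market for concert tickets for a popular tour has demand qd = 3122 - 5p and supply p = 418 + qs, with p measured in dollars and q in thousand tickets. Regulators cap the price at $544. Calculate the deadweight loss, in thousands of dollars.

Rearranging supply gives qs = p - 418. Setting quantity demanded equal to quantity supplied, 3122 - 5p = p - 418, gives p* = 590 and q* = 172.
Because the ceiling (544) lies below the market-clearing price, it is binding.
At p = 544: qd = 3122 - 5·544 = 402 and qs = 544 - 418 = 126.
Quantity traded falls to 126. At q = 126 the demand price is (3122 - 126)/5 = 599.2 and the supply price is 418 + 126 = 544.
Deadweight loss = ½ · (599.2 - 544) · (172 - 126) = ½ · 55.2 · 46 = 1269.6.

1269.6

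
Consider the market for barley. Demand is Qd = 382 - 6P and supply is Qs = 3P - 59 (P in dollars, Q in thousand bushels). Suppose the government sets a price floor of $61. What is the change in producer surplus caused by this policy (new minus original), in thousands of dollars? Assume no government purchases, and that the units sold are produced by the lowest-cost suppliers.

Equilibrium: 382 - 6P = 3P - 59, so 441 = 9P and P* = 49, Q* = 88.
The floor of 61 is above the equilibrium price 49, so it binds.
At P = 61: Qd = 382 - 6·61 = 16 and Qs = 3·61 - 59 = 124.
Producer surplus without the control is ½ · (49 - 59/3) · 88 = 3872/3.
With the floor, 16 units are sold at 61. The supply price at Q = 16 is 25, so PS = ½ · [(61 - 59/3) + (61 - 25)] · 16 = 1856/3.
Change in producer surplus = 1856/3 - 3872/3 = -672.

-672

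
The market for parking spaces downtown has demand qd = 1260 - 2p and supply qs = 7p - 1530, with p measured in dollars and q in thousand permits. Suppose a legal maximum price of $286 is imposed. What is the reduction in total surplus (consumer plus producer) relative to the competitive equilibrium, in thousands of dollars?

In a free market, 1260 - 2p = 7p - 1530 gives the equilibrium p* = 310, q* = 640.
Since 286 < 310, the ceiling is binding.
At p = 286: qd = 1260 - 2·286 = 688 and qs = 7·286 - 1530 = 472.
Quantity traded falls to 472. At q = 472 the demand price is (1260 - 472)/2 = 394 and the supply price is (1530 + 472)/7 = 286.
Deadweight loss = ½ · (394 - 286) · (640 - 472) = ½ · 108 · 168 = 9072.

9072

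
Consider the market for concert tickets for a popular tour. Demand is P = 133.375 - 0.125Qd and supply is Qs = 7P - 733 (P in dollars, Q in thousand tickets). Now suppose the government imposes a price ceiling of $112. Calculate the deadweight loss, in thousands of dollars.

420

Rearranging demand gives Qd = 1067 - 8P. Setting quantity demanded equal to quantity supplied, 1067 - 8P = 7P - 733, gives P* = 120 and Q* = 107.
Because the ceiling (112) lies below the market-clearing price, it is binding.
At P = 112: Qd = 1067 - 8·112 = 171 and Qs = 7·112 - 733 = 51.
Quantity traded falls to 51. At Q = 51 the demand price is (1067 - 51)/8 = 127 and the supply price is (733 + 51)/7 = 112.
Deadweight loss = ½ · (127 - 112) · (107 - 51) = ½ · 15 · 56 = 420.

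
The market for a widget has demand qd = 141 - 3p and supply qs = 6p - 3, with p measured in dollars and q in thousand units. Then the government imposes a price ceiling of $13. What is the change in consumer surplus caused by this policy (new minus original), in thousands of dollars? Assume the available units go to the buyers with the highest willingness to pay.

171

Setting quantity demanded equal to quantity supplied, 141 - 3p = 6p - 3, gives p* = 16 and q* = 93.
The ceiling of 13 is below the equilibrium price 16, so it binds.
At p = 13: qd = 141 - 3·13 = 102 and qs = 6·13 - 3 = 75.
Consumer surplus without the control is ½ · (47 - 16) · 93 = 1441.5.
With the ceiling, 75 units are sold at 13 (assume they go to the highest-value buyers). The demand price at q = 75 is 22, so CS = ½ · [(47 - 13) + (22 - 13)] · 75 = 1612.5.
Change in consumer surplus = 1612.5 - 1441.5 = 171.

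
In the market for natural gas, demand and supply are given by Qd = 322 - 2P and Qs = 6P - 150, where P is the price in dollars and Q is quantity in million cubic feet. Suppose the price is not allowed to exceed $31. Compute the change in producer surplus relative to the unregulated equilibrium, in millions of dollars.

-3360

Setting quantity demanded equal to quantity supplied, 322 - 2P = 6P - 150, gives P* = 59 and Q* = 204.
Because the ceiling (31) lies below the market-clearing price, it is binding.
At P = 31: Qd = 322 - 2·31 = 260 and Qs = 6·31 - 150 = 36.
Producer surplus without the control is ½ · (59 - 25) · 204 = 3468.
With the ceiling, producers sell 36 units at 31, so PS = ½ · (31 - 25) · 36 = 108.
Change in producer surplus = 108 - 3468 = -3360.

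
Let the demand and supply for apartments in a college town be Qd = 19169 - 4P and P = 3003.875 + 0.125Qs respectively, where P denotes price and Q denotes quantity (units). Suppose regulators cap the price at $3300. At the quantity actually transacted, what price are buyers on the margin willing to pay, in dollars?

Rearranging supply gives Qs = 8P - 24031. Setting quantity demanded equal to quantity supplied, 19169 - 4P = 8P - 24031, gives P* = 3600 and Q* = 4769.
Because the ceiling (3300) lies below the market-clearing price, it is binding.
At P = 3300: Qd = 19169 - 4·3300 = 5969 and Qs = 8·3300 - 24031 = 2369.
Only 2369 units reach the market. On the demand curve, the marginal buyer's willingness to pay at Q = 2369 is (19169 - 2369)/4 = 4200.

4200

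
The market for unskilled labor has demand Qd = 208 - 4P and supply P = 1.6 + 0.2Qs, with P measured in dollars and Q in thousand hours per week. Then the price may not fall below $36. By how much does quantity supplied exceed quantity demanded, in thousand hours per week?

Rearranging supply gives Qs = 5P - 8. Without the control the market clears where 208 - 4P = 5P - 8, i.e. P* = 24 and Q* = 112.
Since 36 > 24, the floor is binding.
At P = 36: Qd = 208 - 4·36 = 64 and Qs = 5·36 - 8 = 172.
Surplus = Qs - Qd = 172 - 64 = 108.

108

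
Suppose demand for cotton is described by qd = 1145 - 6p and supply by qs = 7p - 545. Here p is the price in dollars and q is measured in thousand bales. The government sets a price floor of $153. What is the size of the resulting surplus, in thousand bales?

299

Equilibrium: 1145 - 6p = 7p - 545, so 1690 = 13p and p* = 130, q* = 365.
The floor of 153 is above the equilibrium price 130, so it binds.
At p = 153: qd = 1145 - 6·153 = 227 and qs = 7·153 - 545 = 526.
Surplus = qs - qd = 526 - 227 = 299.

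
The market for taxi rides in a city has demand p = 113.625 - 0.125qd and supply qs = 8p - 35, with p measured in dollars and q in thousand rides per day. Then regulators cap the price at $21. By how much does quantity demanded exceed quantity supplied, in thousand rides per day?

Rearranging demand gives qd = 909 - 8p. Setting quantity demanded equal to quantity supplied, 909 - 8p = 8p - 35, gives p* = 59 and q* = 437.
Since 21 < 59, the ceiling is binding.
At p = 21: qd = 909 - 8·21 = 741 and qs = 8·21 - 35 = 133.
Shortage = qd - qs = 741 - 133 = 608.

608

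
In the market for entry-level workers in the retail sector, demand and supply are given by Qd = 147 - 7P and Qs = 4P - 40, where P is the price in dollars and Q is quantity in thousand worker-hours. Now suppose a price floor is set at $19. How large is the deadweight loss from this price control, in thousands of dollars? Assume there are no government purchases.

Without the control the market clears where 147 - 7P = 4P - 40, i.e. P* = 17 and Q* = 28.
Because the floor (19) lies above the market-clearing price, it is binding.
At P = 19: Qd = 147 - 7·19 = 14 and Qs = 4·19 - 40 = 36.
Quantity traded falls to 14. At Q = 14 the demand price is (147 - 14)/7 = 19 and the supply price is (40 + 14)/4 = 13.5.
Deadweight loss = ½ · (19 - 13.5) · (28 - 14) = ½ · 5.5 · 14 = 38.5.

38.5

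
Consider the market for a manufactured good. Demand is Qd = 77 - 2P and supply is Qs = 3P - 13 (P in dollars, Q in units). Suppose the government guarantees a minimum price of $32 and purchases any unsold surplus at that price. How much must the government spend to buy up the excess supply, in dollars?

Equilibrium: 77 - 2P = 3P - 13, so 90 = 5P and P* = 18, Q* = 41.
Since 32 > 18, the floor is binding.
At P = 32: Qd = 77 - 2·32 = 13 and Qs = 3·32 - 13 = 83.
Surplus = Qs - Qd = 70.
Government expenditure = surplus × support price = 70 × 32 = 2240.

2240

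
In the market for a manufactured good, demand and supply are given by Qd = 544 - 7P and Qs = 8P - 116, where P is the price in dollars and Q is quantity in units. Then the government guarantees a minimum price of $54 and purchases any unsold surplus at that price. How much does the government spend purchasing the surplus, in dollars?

8100

Setting quantity demanded equal to quantity supplied, 544 - 7P = 8P - 116, gives P* = 44 and Q* = 236.
The floor of 54 is above the equilibrium price 44, so it binds.
At P = 54: Qd = 544 - 7·54 = 166 and Qs = 8·54 - 116 = 316.
Surplus = Qs - Qd = 150.
Government expenditure = surplus × support price = 150 × 54 = 8100.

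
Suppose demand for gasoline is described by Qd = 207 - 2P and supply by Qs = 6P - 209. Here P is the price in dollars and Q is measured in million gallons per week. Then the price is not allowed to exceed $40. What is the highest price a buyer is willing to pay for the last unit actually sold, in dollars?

88

In a free market, 207 - 2P = 6P - 209 gives the equilibrium P* = 52, Q* = 103.
Since 40 < 52, the ceiling is binding.
At P = 40: Qd = 207 - 2·40 = 127 and Qs = 6·40 - 209 = 31.
Only 31 units reach the market. On the demand curve, the marginal buyer's willingness to pay at Q = 31 is (207 - 31)/2 = 88.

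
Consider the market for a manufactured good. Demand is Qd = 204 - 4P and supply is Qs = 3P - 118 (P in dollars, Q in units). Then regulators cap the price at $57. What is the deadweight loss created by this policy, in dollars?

In a free market, 204 - 4P = 3P - 118 gives the equilibrium P* = 46, Q* = 20.
Since 57 is above P* = 46, the ceiling does not bind and the free-market outcome prevails.
Since the control does not bind, no trades are prevented and deadweight loss is zero.

0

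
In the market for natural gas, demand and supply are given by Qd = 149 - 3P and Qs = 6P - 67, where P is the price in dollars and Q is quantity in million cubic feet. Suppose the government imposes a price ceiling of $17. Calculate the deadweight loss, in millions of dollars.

Without the control the market clears where 149 - 3P = 6P - 67, i.e. P* = 24 and Q* = 77.
The ceiling of 17 is below the equilibrium price 24, so it binds.
At P = 17: Qd = 149 - 3·17 = 98 and Qs = 6·17 - 67 = 35.
Quantity traded falls to 35. At Q = 35 the demand price is (149 - 35)/3 = 38 and the supply price is (67 + 35)/6 = 17.
Deadweight loss = ½ · (38 - 17) · (77 - 35) = ½ · 21 · 42 = 441.

441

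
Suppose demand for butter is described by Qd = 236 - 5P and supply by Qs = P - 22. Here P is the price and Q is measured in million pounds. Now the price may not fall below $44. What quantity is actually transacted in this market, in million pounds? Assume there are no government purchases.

In a free market, 236 - 5P = P - 22 gives the equilibrium P* = 43, Q* = 21.
Because the floor (44) lies above the market-clearing price, it is binding.
At P = 44: Qd = 236 - 5·44 = 16 and Qs = 44 - 22 = 22.
The quantity actually transacted is the short side, demand: 16.

16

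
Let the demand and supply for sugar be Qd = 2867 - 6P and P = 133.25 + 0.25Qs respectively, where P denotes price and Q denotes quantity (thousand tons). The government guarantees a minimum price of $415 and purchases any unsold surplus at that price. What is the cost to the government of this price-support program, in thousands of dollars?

311250

Rearranging supply gives Qs = 4P - 533. Setting quantity demanded equal to quantity supplied, 2867 - 6P = 4P - 533, gives P* = 340 and Q* = 827.
The floor of 415 is above the equilibrium price 340, so it binds.
At P = 415: Qd = 2867 - 6·415 = 377 and Qs = 4·415 - 533 = 1127.
Surplus = Qs - Qd = 750.
Government expenditure = surplus × support price = 750 × 415 = 311250.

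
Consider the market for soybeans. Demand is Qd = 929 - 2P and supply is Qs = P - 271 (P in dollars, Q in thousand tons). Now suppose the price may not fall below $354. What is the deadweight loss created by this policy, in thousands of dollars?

Equilibrium: 929 - 2P = P - 271, so 1200 = 3P and P* = 400, Q* = 129.
Since 354 is below P* = 400, the floor does not bind and the free-market outcome prevails.
Since the control does not bind, no trades are prevented and deadweight loss is zero.

0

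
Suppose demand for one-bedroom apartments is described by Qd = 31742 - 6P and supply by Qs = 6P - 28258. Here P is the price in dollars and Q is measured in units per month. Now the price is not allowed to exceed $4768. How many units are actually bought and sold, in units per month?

Without the control the market clears where 31742 - 6P = 6P - 28258, i.e. P* = 5000 and Q* = 1742.
The ceiling of 4768 is below the equilibrium price 5000, so it binds.
At P = 4768: Qd = 31742 - 6·4768 = 3134 and Qs = 6·4768 - 28258 = 350.
The quantity actually transacted is the short side, supply: 350.

350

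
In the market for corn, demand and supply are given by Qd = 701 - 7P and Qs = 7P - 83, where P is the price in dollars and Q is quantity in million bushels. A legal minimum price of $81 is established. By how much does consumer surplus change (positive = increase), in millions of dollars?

Setting quantity demanded equal to quantity supplied, 701 - 7P = 7P - 83, gives P* = 56 and Q* = 309.
Because the floor (81) lies above the market-clearing price, it is binding.
At P = 81: Qd = 701 - 7·81 = 134 and Qs = 7·81 - 83 = 484.
Consumer surplus without the control is ½ · (701/7 - 56) · 309 = 95481/14.
With the floor, consumers buy 134 units at 81, so CS = ½ · (701/7 - 81) · 134 = 8978/7.
Change in consumer surplus = 8978/7 - 95481/14 = -5537.5.

-5537.5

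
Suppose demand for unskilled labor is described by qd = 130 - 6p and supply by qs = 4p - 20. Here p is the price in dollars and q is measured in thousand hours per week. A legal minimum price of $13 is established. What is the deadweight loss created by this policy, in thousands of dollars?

In a free market, 130 - 6p = 4p - 20 gives the equilibrium p* = 15, q* = 40.
Since 13 is below p* = 15, the floor does not bind and the free-market outcome prevails.
Since the control does not bind, no trades are prevented and deadweight loss is zero.

0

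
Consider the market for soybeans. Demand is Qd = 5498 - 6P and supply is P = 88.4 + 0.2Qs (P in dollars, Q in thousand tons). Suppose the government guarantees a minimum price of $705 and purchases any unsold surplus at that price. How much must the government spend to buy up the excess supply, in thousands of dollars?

Rearranging supply gives Qs = 5P - 442. Without the control the market clears where 5498 - 6P = 5P - 442, i.e. P* = 540 and Q* = 2258.
Since 705 > 540, the floor is binding.
At P = 705: Qd = 5498 - 6·705 = 1268 and Qs = 5·705 - 442 = 3083.
Surplus = Qs - Qd = 1815.
Government expenditure = surplus × support price = 1815 × 705 = 1279575.

1279575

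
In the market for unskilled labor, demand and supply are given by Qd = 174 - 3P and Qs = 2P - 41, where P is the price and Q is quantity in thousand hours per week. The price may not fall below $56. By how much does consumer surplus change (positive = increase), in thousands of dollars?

Setting quantity demanded equal to quantity supplied, 174 - 3P = 2P - 41, gives P* = 43 and Q* = 45.
Because the floor (56) lies above the market-clearing price, it is binding.
At P = 56: Qd = 174 - 3·56 = 6 and Qs = 2·56 - 41 = 71.
Consumer surplus without the control is ½ · (58 - 43) · 45 = 337.5.
With the floor, consumers buy 6 units at 56, so CS = ½ · (58 - 56) · 6 = 6.
Change in consumer surplus = 6 - 337.5 = -331.5.

-331.5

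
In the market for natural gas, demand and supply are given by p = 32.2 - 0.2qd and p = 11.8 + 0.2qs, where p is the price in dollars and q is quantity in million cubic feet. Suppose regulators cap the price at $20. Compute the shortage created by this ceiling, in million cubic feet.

Rearranging demand gives qd = 161 - 5p; rearranging supply gives qs = 5p - 59. Without the control the market clears where 161 - 5p = 5p - 59, i.e. p* = 22 and q* = 51.
Because the ceiling (20) lies below the market-clearing price, it is binding.
At p = 20: qd = 161 - 5·20 = 61 and qs = 5·20 - 59 = 41.
Shortage = qd - qs = 61 - 41 = 20.

20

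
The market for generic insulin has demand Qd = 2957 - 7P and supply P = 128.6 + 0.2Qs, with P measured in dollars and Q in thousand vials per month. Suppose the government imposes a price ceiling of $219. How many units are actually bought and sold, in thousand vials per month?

Rearranging supply gives Qs = 5P - 643. Setting quantity demanded equal to quantity supplied, 2957 - 7P = 5P - 643, gives P* = 300 and Q* = 857.
The ceiling of 219 is below the equilibrium price 300, so it binds.
At P = 219: Qd = 2957 - 7·219 = 1424 and Qs = 5·219 - 643 = 452.
The quantity actually transacted is the short side, supply: 452.

452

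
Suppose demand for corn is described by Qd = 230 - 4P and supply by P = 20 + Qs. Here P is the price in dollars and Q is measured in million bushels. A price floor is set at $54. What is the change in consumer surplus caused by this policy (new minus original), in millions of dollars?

-88

Rearranging supply gives Qs = P - 20. Setting quantity demanded equal to quantity supplied, 230 - 4P = P - 20, gives P* = 50 and Q* = 30.
Because the floor (54) lies above the market-clearing price, it is binding.
At P = 54: Qd = 230 - 4·54 = 14 and Qs = 54 - 20 = 34.
Consumer surplus without the control is ½ · (57.5 - 50) · 30 = 112.5.
With the floor, consumers buy 14 units at 54, so CS = ½ · (57.5 - 54) · 14 = 24.5.
Change in consumer surplus = 24.5 - 112.5 = -88.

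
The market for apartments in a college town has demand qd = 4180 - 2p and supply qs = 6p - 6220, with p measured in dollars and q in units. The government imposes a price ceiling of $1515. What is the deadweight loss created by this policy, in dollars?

0

In a free market, 4180 - 2p = 6p - 6220 gives the equilibrium p* = 1300, q* = 1580.
The ceiling of 1515 is above the equilibrium price 1300, so it is not binding; the market clears at p* = 1300, q* = 1580.
Since the control does not bind, no trades are prevented and deadweight loss is zero.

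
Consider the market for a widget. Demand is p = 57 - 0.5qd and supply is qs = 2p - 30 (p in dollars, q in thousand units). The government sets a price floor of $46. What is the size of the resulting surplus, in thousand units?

40

Rearranging demand gives qd = 114 - 2p. In a free market, 114 - 2p = 2p - 30 gives the equilibrium p* = 36, q* = 42.
The floor of 46 is above the equilibrium price 36, so it binds.
At p = 46: qd = 114 - 2·46 = 22 and qs = 2·46 - 30 = 62.
Surplus = qs - qd = 62 - 22 = 40.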